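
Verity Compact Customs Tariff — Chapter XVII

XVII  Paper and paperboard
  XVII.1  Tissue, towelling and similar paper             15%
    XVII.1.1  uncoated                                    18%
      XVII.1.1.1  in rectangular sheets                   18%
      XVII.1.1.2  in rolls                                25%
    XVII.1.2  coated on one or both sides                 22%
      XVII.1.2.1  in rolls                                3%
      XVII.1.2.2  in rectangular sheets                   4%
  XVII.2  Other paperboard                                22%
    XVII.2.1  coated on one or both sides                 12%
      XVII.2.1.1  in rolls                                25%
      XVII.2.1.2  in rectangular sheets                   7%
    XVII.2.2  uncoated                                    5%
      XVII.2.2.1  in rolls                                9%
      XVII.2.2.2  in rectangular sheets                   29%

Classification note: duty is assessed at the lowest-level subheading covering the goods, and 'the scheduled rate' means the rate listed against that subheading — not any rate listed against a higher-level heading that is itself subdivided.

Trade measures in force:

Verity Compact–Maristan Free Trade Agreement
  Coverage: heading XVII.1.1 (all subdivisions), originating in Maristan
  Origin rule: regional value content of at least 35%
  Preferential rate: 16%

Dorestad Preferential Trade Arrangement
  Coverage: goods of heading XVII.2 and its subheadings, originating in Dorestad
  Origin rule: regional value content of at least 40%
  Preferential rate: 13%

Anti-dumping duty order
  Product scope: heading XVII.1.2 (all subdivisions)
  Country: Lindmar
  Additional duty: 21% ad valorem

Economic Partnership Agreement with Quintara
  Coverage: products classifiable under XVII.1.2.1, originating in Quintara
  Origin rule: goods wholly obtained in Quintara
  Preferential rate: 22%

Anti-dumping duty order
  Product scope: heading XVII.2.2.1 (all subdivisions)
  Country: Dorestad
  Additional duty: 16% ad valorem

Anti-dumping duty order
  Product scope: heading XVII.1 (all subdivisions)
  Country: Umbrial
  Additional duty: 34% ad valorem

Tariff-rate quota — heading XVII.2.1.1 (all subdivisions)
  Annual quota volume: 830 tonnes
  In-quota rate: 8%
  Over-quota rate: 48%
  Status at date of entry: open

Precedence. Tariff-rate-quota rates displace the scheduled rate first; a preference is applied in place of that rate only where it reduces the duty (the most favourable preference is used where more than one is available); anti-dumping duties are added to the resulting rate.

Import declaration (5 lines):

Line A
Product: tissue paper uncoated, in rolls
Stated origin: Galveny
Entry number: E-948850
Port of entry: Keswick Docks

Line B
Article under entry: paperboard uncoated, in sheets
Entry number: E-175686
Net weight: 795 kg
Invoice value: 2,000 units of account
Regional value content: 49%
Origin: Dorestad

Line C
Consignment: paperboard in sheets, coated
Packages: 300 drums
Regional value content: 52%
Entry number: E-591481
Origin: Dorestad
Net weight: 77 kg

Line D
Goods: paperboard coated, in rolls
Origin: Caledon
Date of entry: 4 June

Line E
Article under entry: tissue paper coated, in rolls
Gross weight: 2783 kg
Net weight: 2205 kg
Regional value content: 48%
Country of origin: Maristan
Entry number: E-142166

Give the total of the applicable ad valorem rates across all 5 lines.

Line A: tissue paper → XVII.1; uncoated → XVII.1.1; in rolls → XVII.1.1.2. Scheduled 25%. No special measure applies. → 25%.
Line B: paperboard → XVII.2; uncoated → XVII.2.2; in sheets → XVII.2.2.2. Scheduled 29%. Dorestad agreement on XVII.2: RVC ≥ 40% → 13% available; preferential 13%. → 13%.
Line C: paperboard → XVII.2; coated → XVII.2.1; in sheets → XVII.2.1.2. Scheduled 7%. Dorestad agreement on XVII.2: RVC ≥ 40% → 13% available; preference 13% not lower than 7% → no reduction. → 7%.
Line D: paperboard → XVII.2; coated → XVII.2.1; in rolls → XVII.2.1.1. Scheduled 25%. quota on XVII.2.1.1 open → in-quota 8%. → 8%.
Line E: tissue paper → XVII.1; coated → XVII.1.2; in rolls → XVII.1.2.1. Scheduled 3%. Maristan agreement on XVII.1.1: XVII.1.2.1 not covered. → 3%.
Sum: 25% + 13% + 7% + 8% + 3% = 56%.

56%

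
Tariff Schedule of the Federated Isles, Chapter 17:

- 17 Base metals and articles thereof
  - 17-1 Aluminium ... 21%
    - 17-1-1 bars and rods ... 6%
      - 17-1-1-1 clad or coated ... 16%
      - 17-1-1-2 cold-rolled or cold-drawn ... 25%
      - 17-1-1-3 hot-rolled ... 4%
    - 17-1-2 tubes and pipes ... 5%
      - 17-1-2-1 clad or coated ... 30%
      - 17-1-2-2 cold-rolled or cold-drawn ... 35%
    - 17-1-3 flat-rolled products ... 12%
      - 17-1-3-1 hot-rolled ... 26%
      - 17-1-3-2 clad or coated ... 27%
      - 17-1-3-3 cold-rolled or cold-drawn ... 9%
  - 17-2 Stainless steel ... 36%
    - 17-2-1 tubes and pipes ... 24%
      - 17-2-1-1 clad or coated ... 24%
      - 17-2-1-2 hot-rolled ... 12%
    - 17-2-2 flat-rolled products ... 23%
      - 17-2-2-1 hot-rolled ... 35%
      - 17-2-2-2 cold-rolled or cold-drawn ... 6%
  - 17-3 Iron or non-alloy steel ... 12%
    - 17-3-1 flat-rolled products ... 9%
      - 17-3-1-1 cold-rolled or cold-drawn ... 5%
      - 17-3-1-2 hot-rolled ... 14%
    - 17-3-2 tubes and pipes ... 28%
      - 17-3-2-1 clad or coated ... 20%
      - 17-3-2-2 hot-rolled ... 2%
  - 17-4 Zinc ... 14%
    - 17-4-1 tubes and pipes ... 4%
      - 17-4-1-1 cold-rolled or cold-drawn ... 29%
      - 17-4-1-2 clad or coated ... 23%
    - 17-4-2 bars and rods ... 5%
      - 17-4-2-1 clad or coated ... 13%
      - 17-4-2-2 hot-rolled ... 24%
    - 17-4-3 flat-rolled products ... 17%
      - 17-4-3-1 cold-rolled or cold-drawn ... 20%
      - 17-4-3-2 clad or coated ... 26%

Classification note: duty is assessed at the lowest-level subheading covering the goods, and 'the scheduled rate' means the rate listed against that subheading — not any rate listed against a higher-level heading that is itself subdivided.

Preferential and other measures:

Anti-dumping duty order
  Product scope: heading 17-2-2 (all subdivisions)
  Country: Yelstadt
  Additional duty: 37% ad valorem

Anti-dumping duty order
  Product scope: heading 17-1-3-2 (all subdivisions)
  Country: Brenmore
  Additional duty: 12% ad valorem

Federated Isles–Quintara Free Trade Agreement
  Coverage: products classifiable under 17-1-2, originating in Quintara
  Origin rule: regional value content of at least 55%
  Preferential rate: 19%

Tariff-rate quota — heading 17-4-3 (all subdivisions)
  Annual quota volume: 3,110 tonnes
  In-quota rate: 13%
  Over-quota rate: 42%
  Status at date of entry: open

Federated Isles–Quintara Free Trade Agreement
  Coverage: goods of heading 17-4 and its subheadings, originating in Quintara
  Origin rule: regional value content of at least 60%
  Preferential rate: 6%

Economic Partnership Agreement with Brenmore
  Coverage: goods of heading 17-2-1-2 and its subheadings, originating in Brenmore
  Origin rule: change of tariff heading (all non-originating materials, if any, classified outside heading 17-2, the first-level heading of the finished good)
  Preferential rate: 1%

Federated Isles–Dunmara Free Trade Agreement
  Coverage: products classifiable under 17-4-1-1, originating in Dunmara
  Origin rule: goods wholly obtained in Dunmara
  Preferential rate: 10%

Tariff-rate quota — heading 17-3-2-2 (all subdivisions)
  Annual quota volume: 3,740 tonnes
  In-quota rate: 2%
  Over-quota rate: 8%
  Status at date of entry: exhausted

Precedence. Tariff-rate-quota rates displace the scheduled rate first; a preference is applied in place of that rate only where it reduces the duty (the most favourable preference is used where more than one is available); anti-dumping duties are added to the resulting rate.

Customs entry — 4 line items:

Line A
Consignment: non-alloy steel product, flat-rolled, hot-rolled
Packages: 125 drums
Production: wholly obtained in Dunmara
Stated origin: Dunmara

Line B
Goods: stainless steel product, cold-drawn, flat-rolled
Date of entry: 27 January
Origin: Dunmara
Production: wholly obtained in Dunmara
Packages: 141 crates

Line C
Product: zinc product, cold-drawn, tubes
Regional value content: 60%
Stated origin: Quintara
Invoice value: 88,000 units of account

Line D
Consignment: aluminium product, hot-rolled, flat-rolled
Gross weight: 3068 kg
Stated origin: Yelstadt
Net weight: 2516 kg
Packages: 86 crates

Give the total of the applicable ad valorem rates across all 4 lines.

52%

Line A: non-alloy steel → 17-3; flat-rolled → 17-3-1; hot-rolled → 17-3-1-2. Scheduled 14%. Dunmara agreement on 17-4-1-1: 17-3-1-2 not covered. → 14%.
Line B: stainless steel → 17-2; flat-rolled → 17-2-2; cold-drawn → 17-2-2-2. Scheduled 6%. Dunmara agreement on 17-4-1-1: 17-2-2-2 not covered. → 6%.
Line C: zinc → 17-4; tubes → 17-4-1; cold-drawn → 17-4-1-1. Scheduled 29%. Quintara agreement on 17-1-2: 17-4-1-1 not covered; Quintara agreement on 17-4: RVC ≥ 60% → 6% available; preferential 6%. → 6%.
Line D: aluminium → 17-1; flat-rolled → 17-1-3; hot-rolled → 17-1-3-1. Scheduled 26%. No special measure applies. → 26%.
Sum: 14% + 6% + 6% + 26% = 52%.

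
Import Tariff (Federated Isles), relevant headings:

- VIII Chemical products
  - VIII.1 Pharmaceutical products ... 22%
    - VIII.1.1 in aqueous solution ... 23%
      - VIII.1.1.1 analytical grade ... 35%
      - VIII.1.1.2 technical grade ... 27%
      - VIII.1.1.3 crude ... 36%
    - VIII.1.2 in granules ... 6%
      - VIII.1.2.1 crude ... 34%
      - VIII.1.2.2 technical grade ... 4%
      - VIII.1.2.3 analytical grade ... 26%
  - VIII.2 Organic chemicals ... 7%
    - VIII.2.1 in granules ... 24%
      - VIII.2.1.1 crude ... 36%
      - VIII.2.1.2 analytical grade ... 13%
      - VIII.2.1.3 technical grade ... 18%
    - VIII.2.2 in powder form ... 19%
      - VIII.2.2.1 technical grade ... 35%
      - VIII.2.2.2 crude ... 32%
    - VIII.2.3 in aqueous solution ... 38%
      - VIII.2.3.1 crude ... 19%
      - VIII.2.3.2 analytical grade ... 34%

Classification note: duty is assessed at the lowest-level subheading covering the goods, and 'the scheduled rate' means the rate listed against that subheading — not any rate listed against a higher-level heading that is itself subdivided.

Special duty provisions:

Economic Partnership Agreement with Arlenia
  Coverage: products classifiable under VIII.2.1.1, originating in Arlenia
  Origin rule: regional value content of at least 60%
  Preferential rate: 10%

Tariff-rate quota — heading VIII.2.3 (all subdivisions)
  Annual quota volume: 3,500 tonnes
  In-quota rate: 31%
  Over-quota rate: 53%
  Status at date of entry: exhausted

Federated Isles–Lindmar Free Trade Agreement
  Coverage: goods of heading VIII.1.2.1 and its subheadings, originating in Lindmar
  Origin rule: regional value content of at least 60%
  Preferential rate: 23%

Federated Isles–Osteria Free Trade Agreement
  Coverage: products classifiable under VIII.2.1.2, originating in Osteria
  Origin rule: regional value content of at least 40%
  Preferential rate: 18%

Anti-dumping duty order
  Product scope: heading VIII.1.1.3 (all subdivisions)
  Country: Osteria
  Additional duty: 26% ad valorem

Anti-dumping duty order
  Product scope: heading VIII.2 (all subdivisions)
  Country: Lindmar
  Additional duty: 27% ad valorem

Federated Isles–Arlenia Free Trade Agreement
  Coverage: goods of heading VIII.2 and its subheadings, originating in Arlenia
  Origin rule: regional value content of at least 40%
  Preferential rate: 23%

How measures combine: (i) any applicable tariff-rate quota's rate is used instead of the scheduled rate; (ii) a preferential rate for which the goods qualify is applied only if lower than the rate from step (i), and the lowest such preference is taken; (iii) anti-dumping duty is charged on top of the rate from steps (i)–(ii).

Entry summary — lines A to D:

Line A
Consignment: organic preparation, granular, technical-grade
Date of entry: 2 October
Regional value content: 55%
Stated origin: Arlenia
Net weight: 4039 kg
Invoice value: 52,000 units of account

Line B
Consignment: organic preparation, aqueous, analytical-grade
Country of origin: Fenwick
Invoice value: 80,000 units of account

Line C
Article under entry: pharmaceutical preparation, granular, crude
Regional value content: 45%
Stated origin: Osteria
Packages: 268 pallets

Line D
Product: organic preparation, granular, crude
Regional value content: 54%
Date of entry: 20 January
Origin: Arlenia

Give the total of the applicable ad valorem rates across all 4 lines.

Line A: organic → VIII.2; granular → VIII.2.1; technical-grade → VIII.2.1.3. Scheduled 18%. Arlenia agreement on VIII.2.1.1: VIII.2.1.3 not covered; Arlenia agreement on VIII.2: RVC ≥ 40% → 23% available; preference 23% not lower than 18% → no reduction. → 18%.
Line B: organic → VIII.2; aqueous → VIII.2.3; analytical-grade → VIII.2.3.2. Scheduled 34%. quota on VIII.2.3 exhausted → over-quota 53%. → 53%.
Line C: pharmaceutical → VIII.1; granular → VIII.1.2; crude → VIII.1.2.1. Scheduled 34%. Osteria agreement on VIII.2.1.2: VIII.1.2.1 not covered. → 34%.
Line D: organic → VIII.2; granular → VIII.2.1; crude → VIII.2.1.1. Scheduled 36%. Arlenia agreement on VIII.2.1.1: RVC < 60%; Arlenia agreement on VIII.2: RVC ≥ 40% → 23% available; preferential 23%. → 23%.
Sum: 18% + 53% + 34% + 23% = 128%.

128%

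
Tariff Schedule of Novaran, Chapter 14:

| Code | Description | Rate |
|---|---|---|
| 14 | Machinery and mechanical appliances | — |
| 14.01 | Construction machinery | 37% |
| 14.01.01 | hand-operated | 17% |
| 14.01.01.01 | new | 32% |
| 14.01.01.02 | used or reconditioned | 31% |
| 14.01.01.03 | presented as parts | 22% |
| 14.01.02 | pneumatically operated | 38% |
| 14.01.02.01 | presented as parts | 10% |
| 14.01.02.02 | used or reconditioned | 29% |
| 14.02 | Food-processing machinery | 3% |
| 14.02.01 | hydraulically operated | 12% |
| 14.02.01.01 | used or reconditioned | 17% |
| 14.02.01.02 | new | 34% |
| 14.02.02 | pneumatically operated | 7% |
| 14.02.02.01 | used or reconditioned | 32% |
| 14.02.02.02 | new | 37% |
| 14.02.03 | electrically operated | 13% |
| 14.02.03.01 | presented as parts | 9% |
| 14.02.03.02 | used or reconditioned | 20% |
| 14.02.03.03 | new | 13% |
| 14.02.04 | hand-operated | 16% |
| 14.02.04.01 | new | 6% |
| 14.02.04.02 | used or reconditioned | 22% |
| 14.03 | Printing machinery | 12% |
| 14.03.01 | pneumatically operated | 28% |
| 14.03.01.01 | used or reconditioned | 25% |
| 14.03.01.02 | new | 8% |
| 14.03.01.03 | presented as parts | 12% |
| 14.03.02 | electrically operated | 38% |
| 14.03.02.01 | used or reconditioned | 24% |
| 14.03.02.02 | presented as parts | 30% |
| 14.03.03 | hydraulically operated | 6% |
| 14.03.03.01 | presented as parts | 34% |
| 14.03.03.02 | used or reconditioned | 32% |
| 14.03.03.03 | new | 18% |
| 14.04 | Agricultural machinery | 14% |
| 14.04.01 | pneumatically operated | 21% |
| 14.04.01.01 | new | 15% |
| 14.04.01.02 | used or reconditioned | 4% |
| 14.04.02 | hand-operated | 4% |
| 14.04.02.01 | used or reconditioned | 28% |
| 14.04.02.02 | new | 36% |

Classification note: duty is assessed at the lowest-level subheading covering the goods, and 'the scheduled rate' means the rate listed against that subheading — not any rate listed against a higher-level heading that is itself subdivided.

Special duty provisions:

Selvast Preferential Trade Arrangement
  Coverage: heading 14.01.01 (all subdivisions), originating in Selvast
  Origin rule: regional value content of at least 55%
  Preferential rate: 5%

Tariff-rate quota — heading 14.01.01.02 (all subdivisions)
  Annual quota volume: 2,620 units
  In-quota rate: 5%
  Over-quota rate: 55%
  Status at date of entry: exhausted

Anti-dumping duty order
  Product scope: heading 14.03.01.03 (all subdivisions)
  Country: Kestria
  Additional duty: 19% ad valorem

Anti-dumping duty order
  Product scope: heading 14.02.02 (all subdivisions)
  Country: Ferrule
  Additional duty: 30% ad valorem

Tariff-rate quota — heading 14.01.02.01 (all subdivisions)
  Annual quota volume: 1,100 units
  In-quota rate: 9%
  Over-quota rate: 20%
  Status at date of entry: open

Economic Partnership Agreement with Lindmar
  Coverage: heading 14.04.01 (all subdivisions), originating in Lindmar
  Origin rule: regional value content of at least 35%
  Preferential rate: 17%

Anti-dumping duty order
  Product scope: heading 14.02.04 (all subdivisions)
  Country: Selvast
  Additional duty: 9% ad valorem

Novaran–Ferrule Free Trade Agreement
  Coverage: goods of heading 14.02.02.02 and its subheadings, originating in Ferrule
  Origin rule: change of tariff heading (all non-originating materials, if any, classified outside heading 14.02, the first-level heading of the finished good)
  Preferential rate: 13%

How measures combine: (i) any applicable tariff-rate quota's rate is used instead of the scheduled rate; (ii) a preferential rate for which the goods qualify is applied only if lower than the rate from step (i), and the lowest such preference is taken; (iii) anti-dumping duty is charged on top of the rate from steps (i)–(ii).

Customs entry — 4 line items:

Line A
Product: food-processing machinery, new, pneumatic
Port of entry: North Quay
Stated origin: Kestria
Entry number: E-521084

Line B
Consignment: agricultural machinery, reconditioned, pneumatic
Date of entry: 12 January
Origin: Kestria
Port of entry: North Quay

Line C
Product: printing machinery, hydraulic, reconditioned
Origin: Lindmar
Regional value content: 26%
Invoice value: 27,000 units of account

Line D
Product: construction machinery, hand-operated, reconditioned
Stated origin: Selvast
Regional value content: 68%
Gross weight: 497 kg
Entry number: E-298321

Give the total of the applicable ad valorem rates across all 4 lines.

78%

Line A: food-processing → 14.02; pneumatic → 14.02.02; new → 14.02.02.02. Scheduled 37%. No special measure applies. → 37%.
Line B: agricultural → 14.04; pneumatic → 14.04.01; reconditioned → 14.04.01.02. Scheduled 4%. No special measure applies. → 4%.
Line C: printing → 14.03; hydraulic → 14.03.03; reconditioned → 14.03.03.02. Scheduled 32%. Lindmar agreement on 14.04.01: 14.03.03.02 not covered. → 32%.
Line D: construction → 14.01; hand-operated → 14.01.01; reconditioned → 14.01.01.02. Scheduled 31%. quota on 14.01.01.02 exhausted → over-quota 55%; Selvast agreement on 14.01.01: RVC ≥ 55% → 5% available; preferential 5%. → 5%.
Sum: 37% + 4% + 32% + 5% = 78%.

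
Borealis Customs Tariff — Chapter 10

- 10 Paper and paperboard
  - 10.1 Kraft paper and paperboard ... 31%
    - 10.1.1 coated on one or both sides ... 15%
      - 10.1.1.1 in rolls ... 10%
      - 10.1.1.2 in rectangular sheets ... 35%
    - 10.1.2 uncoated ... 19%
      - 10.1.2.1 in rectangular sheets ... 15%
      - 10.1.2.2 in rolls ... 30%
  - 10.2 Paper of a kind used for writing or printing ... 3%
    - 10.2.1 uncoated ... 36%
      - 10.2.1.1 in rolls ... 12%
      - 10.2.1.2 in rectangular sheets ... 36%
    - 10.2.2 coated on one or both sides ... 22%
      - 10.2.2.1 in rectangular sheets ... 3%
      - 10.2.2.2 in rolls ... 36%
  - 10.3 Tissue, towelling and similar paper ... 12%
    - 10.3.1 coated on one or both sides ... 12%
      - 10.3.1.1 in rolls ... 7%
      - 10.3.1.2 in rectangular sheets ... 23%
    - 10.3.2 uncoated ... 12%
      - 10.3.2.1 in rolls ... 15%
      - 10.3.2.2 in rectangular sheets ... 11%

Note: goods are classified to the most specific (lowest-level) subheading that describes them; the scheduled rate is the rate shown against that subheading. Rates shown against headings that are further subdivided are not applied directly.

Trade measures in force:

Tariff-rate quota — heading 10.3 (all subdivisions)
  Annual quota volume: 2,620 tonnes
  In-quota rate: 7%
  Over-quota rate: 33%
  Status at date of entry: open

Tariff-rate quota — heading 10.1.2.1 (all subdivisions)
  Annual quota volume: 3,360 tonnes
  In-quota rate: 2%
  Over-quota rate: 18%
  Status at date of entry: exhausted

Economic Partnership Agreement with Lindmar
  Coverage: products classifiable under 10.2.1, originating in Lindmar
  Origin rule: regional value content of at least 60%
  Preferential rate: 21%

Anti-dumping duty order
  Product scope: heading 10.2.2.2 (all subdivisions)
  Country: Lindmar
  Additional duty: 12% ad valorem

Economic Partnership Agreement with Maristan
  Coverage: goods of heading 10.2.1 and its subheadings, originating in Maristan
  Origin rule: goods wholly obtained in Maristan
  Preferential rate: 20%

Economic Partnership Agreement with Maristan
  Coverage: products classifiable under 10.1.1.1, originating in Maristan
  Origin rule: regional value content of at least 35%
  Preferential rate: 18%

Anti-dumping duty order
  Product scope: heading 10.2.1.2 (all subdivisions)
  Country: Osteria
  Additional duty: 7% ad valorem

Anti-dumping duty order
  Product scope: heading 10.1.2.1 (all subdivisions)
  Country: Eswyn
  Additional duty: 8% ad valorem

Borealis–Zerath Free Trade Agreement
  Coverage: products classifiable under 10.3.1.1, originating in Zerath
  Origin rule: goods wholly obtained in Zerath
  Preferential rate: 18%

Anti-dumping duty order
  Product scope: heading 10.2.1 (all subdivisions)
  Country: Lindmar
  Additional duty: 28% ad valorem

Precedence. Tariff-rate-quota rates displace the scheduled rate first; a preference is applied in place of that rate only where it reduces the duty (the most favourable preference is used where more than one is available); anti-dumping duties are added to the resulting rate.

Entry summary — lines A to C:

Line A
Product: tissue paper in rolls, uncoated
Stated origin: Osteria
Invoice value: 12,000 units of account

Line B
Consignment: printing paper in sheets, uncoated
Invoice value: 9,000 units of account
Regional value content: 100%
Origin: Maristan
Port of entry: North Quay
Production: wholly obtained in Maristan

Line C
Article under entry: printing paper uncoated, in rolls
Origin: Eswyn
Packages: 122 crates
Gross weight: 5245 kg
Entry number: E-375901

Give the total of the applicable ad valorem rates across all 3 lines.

Line A: tissue paper → 10.3; uncoated → 10.3.2; in rolls → 10.3.2.1. Scheduled 15%. quota on 10.3 open → in-quota 7%. → 7%.
Line B: printing paper → 10.2; uncoated → 10.2.1; in sheets → 10.2.1.2. Scheduled 36%. Maristan agreement on 10.2.1: wholly obtained → 20% available; Maristan agreement on 10.1.1.1: 10.2.1.2 not covered; preferential 20%. → 20%.
Line C: printing paper → 10.2; uncoated → 10.2.1; in rolls → 10.2.1.1. Scheduled 12%. No special measure applies. → 12%.
Sum: 7% + 20% + 12% = 39%.

39%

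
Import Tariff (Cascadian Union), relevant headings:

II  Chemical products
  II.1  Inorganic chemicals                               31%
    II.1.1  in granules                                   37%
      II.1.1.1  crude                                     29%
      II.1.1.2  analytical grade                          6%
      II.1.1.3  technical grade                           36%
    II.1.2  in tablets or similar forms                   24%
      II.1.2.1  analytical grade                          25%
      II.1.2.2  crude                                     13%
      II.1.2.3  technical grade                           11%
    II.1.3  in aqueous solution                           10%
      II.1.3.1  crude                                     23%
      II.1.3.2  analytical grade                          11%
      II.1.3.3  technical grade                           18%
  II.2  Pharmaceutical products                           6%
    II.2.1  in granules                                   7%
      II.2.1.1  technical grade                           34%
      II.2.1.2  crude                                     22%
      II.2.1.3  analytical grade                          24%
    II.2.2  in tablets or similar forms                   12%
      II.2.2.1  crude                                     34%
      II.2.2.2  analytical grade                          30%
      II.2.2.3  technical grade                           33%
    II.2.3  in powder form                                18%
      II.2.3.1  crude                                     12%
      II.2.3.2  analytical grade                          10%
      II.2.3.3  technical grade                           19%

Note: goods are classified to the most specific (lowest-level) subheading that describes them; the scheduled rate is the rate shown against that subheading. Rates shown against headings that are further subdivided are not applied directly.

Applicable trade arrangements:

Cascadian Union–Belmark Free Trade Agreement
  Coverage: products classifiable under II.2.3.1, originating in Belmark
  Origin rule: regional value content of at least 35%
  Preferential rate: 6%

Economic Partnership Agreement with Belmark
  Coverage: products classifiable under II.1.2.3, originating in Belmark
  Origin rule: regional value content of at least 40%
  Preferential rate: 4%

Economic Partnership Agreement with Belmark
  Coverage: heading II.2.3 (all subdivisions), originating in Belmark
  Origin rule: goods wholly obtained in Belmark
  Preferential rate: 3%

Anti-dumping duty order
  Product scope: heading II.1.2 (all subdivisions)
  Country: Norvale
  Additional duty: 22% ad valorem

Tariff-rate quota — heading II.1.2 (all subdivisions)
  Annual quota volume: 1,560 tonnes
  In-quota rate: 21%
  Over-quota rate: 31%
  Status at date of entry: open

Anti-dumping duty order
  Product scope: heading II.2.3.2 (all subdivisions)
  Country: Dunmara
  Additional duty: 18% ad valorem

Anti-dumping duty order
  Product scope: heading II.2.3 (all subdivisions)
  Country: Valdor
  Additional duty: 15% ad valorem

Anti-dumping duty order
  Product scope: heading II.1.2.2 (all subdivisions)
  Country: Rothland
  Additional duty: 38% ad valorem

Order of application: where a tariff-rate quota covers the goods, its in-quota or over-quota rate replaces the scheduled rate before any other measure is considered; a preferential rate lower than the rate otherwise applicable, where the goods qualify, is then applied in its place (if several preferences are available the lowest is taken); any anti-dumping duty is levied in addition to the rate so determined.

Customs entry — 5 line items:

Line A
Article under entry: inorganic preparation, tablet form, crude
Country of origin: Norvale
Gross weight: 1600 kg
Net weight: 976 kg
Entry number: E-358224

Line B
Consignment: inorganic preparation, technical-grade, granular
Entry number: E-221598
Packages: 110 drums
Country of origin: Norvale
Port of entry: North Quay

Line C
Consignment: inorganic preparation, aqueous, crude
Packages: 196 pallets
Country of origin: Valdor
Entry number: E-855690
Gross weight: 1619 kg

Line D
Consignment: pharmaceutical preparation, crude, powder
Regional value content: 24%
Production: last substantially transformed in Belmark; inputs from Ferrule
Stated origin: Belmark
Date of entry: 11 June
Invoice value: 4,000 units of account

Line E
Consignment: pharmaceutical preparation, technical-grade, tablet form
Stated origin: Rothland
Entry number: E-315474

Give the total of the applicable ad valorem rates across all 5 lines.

147%

Line A: inorganic → II.1; tablet form → II.1.2; crude → II.1.2.2. Scheduled 13%. quota on II.1.2 open → in-quota 21%; anti-dumping (Norvale, II.1.2): +22%; total 21% + 22% = 43%. → 43%.
Line B: inorganic → II.1; granular → II.1.1; technical-grade → II.1.1.3. Scheduled 36%. No special measure applies. → 36%.
Line C: inorganic → II.1; aqueous → II.1.3; crude → II.1.3.1. Scheduled 23%. No special measure applies. → 23%.
Line D: pharmaceutical → II.2; powder → II.2.3; crude → II.2.3.1. Scheduled 12%. Belmark agreement on II.2.3.1: RVC < 35%; Belmark agreement on II.1.2.3: II.2.3.1 not covered; Belmark agreement on II.2.3: not wholly obtained. → 12%.
Line E: pharmaceutical → II.2; tablet form → II.2.2; technical-grade → II.2.2.3. Scheduled 33%. No special measure applies. → 33%.
Sum: 43% + 36% + 23% + 12% + 33% = 147%.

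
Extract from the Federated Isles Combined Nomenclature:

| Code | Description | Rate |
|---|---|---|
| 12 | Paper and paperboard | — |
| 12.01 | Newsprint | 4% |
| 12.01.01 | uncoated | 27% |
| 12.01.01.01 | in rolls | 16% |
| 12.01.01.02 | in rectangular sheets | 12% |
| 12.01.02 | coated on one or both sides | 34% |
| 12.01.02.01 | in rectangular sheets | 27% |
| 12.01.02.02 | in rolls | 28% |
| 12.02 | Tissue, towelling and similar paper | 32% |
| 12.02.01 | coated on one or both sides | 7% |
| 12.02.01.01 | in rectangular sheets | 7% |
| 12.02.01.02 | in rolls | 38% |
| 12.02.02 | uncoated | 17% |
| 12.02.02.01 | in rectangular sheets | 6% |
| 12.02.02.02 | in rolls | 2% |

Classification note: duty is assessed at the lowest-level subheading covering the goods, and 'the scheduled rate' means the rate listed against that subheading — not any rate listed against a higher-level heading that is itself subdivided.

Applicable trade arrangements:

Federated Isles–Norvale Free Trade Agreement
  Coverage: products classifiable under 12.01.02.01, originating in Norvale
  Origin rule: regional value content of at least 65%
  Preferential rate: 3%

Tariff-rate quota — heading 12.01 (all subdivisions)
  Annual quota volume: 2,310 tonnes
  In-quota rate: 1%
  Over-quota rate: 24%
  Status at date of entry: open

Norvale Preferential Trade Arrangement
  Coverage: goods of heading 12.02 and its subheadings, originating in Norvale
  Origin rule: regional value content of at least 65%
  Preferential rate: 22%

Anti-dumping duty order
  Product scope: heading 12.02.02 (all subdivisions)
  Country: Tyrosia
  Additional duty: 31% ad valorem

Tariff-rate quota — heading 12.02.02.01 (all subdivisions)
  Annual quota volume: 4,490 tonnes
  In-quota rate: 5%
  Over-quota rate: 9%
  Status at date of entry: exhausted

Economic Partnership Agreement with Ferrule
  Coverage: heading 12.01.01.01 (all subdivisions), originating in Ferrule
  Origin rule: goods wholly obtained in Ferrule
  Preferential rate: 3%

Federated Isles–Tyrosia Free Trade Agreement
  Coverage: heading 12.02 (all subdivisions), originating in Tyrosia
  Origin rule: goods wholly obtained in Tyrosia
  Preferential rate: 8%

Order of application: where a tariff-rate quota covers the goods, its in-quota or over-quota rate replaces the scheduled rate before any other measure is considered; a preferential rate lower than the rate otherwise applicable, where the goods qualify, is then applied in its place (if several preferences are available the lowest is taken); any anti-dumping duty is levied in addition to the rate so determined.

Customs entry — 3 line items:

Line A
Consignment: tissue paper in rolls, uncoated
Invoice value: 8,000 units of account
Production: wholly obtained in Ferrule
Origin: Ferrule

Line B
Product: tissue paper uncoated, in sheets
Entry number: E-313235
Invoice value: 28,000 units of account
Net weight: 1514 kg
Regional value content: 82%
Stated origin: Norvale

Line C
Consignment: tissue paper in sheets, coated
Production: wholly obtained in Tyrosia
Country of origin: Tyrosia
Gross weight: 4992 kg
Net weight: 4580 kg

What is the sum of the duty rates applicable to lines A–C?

18%

Line A: tissue paper → 12.02; uncoated → 12.02.02; in rolls → 12.02.02.02. Scheduled 2%. Ferrule agreement on 12.01.01.01: 12.02.02.02 not covered. → 2%.
Line B: tissue paper → 12.02; uncoated → 12.02.02; in sheets → 12.02.02.01. Scheduled 6%. quota on 12.02.02.01 exhausted → over-quota 9%; Norvale agreement on 12.01.02.01: 12.02.02.01 not covered; Norvale agreement on 12.02: RVC ≥ 65% → 22% available; preference 22% not lower than 9% → no reduction. → 9%.
Line C: tissue paper → 12.02; coated → 12.02.01; in sheets → 12.02.01.01. Scheduled 7%. Tyrosia agreement on 12.02: wholly obtained → 8% available; preference 8% not lower than 7% → no reduction. → 7%.
Sum: 2% + 9% + 7% = 18%.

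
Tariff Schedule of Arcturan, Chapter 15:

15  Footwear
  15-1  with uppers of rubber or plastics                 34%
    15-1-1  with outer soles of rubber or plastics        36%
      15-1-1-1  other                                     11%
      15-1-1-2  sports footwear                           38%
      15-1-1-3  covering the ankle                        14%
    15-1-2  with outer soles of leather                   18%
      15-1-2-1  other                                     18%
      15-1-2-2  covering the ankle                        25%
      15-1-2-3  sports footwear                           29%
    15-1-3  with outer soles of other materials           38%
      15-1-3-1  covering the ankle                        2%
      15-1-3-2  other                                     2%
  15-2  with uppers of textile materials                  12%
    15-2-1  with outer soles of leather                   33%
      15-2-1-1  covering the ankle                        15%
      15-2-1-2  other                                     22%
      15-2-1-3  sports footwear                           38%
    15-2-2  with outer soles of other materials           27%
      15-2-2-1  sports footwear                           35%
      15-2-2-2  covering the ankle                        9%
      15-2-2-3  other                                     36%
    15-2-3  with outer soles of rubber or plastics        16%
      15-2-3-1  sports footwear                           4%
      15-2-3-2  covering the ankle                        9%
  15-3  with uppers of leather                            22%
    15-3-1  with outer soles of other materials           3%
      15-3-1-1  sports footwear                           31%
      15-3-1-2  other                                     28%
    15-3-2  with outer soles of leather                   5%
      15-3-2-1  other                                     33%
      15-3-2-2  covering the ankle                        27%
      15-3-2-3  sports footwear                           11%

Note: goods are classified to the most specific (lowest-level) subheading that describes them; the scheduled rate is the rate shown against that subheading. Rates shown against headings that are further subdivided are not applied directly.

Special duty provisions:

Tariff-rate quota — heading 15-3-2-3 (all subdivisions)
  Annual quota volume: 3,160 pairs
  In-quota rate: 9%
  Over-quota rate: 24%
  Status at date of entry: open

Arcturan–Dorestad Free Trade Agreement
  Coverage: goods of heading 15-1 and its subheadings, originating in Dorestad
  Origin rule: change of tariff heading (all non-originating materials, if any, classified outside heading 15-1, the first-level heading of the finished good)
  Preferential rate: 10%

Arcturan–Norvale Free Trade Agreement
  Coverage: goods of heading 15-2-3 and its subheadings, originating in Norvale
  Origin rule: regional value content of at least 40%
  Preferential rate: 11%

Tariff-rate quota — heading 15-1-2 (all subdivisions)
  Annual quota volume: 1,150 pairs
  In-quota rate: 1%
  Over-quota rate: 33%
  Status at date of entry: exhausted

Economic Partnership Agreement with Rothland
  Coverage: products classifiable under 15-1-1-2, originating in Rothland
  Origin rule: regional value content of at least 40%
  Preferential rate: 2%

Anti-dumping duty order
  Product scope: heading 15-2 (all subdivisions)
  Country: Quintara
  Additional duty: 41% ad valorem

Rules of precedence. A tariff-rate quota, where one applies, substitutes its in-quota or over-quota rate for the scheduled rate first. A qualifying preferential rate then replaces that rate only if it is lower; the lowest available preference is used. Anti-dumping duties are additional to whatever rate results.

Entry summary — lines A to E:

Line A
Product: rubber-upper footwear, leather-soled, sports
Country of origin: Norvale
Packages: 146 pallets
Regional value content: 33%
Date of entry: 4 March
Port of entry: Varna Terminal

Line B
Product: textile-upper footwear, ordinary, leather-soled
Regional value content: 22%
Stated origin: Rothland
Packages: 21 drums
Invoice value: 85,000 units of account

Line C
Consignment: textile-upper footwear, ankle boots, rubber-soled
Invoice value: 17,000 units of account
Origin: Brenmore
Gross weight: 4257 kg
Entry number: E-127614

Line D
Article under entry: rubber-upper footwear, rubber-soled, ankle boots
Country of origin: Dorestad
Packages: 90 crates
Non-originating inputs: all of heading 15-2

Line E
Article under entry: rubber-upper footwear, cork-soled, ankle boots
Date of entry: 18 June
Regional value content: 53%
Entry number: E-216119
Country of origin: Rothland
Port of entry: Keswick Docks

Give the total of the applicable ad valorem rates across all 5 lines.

Line A: rubber-upper → 15-1; leather-soled → 15-1-2; sports → 15-1-2-3. Scheduled 29%. quota on 15-1-2 exhausted → over-quota 33%; Norvale agreement on 15-2-3: 15-1-2-3 not covered. → 33%.
Line B: textile-upper → 15-2; leather-soled → 15-2-1; ordinary → 15-2-1-2. Scheduled 22%. Rothland agreement on 15-1-1-2: 15-2-1-2 not covered. → 22%.
Line C: textile-upper → 15-2; rubber-soled → 15-2-3; ankle boots → 15-2-3-2. Scheduled 9%. No special measure applies. → 9%.
Line D: rubber-upper → 15-1; rubber-soled → 15-1-1; ankle boots → 15-1-1-3. Scheduled 14%. Dorestad agreement on 15-1: CTH met → 10% available; preferential 10%. → 10%.
Line E: rubber-upper → 15-1; cork-soled → 15-1-3; ankle boots → 15-1-3-1. Scheduled 2%. Rothland agreement on 15-1-1-2: 15-1-3-1 not covered. → 2%.
Sum: 33% + 22% + 9% + 10% + 2% = 76%.

76%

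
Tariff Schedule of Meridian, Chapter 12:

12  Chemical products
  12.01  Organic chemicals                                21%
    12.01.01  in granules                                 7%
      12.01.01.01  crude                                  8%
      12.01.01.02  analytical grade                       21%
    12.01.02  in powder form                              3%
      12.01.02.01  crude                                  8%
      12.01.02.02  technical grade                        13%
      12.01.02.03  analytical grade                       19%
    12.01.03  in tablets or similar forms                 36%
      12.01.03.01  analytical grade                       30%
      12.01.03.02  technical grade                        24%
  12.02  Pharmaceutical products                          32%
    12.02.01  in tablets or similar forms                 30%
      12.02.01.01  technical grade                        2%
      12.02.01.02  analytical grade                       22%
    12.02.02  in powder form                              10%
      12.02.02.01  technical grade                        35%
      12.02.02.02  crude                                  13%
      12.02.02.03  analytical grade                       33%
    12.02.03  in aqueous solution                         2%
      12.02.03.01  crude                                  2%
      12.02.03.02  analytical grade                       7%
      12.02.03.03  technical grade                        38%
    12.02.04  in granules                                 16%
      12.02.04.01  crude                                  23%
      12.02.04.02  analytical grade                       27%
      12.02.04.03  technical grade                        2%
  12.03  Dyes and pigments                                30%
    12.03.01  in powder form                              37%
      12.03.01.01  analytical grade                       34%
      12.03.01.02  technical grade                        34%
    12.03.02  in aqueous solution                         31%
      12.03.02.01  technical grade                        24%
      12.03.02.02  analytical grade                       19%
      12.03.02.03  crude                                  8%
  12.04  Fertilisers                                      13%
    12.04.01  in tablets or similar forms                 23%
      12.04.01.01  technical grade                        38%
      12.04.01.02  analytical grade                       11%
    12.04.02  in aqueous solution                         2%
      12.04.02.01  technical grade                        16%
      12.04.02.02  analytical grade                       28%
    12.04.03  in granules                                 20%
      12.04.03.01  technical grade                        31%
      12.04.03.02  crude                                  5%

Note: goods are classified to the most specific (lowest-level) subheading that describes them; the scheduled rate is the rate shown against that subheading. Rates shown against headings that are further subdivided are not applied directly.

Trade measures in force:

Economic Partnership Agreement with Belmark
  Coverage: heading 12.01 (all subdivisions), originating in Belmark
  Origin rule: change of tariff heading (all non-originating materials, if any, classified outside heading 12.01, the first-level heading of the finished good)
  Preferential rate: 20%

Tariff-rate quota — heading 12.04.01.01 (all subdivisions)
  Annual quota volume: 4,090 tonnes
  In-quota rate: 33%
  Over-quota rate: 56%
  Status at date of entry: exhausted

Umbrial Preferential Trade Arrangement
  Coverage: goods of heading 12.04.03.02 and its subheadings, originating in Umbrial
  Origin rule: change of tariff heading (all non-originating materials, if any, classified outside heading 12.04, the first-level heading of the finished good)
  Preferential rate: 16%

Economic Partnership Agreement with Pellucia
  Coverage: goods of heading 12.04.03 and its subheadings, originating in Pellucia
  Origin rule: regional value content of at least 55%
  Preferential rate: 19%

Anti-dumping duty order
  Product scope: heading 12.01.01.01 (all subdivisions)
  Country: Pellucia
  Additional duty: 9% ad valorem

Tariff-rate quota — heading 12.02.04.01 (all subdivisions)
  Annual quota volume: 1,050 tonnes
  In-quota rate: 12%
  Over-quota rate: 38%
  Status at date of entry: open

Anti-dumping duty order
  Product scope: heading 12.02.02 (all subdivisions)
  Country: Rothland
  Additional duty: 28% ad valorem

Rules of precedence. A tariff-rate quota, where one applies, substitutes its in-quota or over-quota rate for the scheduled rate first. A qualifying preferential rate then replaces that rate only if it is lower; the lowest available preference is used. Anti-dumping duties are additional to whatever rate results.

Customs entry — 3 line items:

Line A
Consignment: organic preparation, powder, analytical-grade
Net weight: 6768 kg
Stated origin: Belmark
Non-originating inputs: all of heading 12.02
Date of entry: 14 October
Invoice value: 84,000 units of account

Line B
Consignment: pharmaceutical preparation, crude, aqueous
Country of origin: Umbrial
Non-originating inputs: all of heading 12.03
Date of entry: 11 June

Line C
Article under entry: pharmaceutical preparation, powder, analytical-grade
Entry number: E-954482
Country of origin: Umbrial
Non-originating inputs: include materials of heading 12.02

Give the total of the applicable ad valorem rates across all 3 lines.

Line A: organic → 12.01; powder → 12.01.02; analytical-grade → 12.01.02.03. Scheduled 19%. Belmark agreement on 12.01: CTH met → 20% available; preference 20% not lower than 19% → no reduction. → 19%.
Line B: pharmaceutical → 12.02; aqueous → 12.02.03; crude → 12.02.03.01. Scheduled 2%. Umbrial agreement on 12.04.03.02: 12.02.03.01 not covered. → 2%.
Line C: pharmaceutical → 12.02; powder → 12.02.02; analytical-grade → 12.02.02.03. Scheduled 33%. Umbrial agreement on 12.04.03.02: 12.02.02.03 not covered. → 33%.
Sum: 19% + 2% + 33% = 54%.

54%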